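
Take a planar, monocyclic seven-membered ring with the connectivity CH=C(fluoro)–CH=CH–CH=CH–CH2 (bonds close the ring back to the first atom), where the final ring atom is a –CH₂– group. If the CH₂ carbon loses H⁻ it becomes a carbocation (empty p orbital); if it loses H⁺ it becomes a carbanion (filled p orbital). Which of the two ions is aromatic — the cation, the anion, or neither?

In both ions every ring atom is sp² and contributes a p orbital, so both rings are fully conjugated.
Cation: 3 × 2 + 0 = 6 π electrons → 4(1)+2, aromatic.
Anion: 3 × 2 + 2 = 8 π electrons → 4(2), antiaromatic.

The cation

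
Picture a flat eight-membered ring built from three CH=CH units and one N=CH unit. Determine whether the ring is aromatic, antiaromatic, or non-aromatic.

All ring atoms are sp² and supply a p orbital to the ring (every atom in a ring double bond is sp² and brings one electron to the p orbital; each sp² =N– keeps its lone pair in-plane and puts one electron into the π system); the conjugation is uninterrupted.
π-electron count: 4 × 2 = 8 from the 4 double-bond units.
With 8 = 4·2 π electrons, Hückel's rule classifies the planar ring as antiaromatic.

Antiaromatic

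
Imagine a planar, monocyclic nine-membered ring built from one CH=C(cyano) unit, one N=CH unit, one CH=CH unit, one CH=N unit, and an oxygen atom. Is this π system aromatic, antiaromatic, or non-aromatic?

Aromatic

Check conjugation: each doubly-bonded ring atom is sp² with one p-orbital electron; the doubly-bonded nitrogens are pyridine-type — their lone pairs lie in the ring plane, leaving one electron in the p orbital; the oxygen donates one lone pair from its p orbital — every position has a p orbital, so the cyclic π system is continuous.
Counting π electrons: 4 × 2 = 8 from the double-bond units + 2 from the O atom = 10.
With 10 π electrons (n = 2), the Hückel 4n+2 condition holds.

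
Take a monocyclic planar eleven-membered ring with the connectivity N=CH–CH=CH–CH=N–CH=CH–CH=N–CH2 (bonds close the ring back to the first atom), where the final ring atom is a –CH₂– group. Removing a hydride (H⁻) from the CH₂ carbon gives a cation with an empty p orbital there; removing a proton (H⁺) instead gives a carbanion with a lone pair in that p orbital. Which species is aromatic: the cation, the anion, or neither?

Once that carbon is sp², every ring atom has a p orbital and both ions are fully conjugated.
Cation: 5 × 2 + 0 = 10 π electrons → 4(2)+2, aromatic.
Anion: 5 × 2 + 2 = 12 π electrons → 4(3), antiaromatic.

The cation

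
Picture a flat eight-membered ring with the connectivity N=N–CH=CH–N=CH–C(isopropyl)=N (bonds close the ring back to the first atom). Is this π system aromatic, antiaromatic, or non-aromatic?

All ring atoms are sp² and supply a p orbital to the ring (the double-bond atoms are sp², each contributing one p electron; each sp² =N– keeps its lone pair in-plane and puts one electron into the π system); the conjugation is uninterrupted.
Adding the contributions, 4 × 2 = 8 from the 4 double-bond units.
With 8 = 4·2 π electrons, Hückel's rule classifies the planar ring as antiaromatic.

Antiaromatic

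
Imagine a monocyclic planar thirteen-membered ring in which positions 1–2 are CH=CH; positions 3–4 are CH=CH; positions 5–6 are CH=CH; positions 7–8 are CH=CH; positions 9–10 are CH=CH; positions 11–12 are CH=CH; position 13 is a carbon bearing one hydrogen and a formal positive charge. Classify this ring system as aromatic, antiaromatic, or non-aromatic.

All ring atoms are sp² and supply a p orbital to the ring (the double-bond atoms are sp², each contributing one p electron; the carbocation has an empty p orbital); the conjugation is uninterrupted.
Counting π electrons: 6 × 2 = 12 from the double-bond units + 0 from the CH(+) atom = 12.
With 12 = 4·3 π electrons, Hückel's rule classifies the planar ring as antiaromatic.

Antiaromatic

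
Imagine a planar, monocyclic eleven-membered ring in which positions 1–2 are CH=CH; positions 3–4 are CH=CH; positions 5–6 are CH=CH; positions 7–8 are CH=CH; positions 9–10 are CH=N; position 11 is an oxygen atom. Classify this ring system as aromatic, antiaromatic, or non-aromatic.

Antiaromatic

Every ring atom contributes a p orbital perpendicular to the ring (the double-bond atoms are sp², each contributing one p electron; each sp² =N– keeps its lone pair in-plane and puts one electron into the π system; the oxygen donates one lone pair from its p orbital), so the π system is cyclic and fully conjugated.
Adding the contributions, 5 × 2 = 10 from the double-bond units + 2 from the O atom = 12.
12 is a 4n count (n = 3), so the planar conjugated ring is antiaromatic.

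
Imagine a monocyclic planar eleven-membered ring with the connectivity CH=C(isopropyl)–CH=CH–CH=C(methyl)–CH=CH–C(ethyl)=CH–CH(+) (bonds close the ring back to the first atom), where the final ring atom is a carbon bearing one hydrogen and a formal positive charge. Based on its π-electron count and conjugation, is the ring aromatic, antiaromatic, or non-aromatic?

Aromatic

Every ring atom contributes a p orbital perpendicular to the ring (every atom in a ring double bond is sp² and brings one electron to the p orbital; the carbocation has an empty p orbital), so the π system is cyclic and fully conjugated.
Adding the contributions, 5 × 2 = 10 from the double-bond units + 0 from the CH(+) atom = 10.
With 10 π electrons (n = 2), the Hückel 4n+2 condition holds.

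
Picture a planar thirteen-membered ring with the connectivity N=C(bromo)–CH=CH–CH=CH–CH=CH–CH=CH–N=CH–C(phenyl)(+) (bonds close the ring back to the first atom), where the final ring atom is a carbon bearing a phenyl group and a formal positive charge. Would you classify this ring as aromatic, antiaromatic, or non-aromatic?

Antiaromatic

The p orbitals form a continuous loop: each doubly-bonded ring atom is sp² with one p-orbital electron; each sp² =N– keeps its lone pair in-plane and puts one electron into the π system; the carbocation has an empty p orbital. The ring is fully conjugated.
π-electron count: 6 × 2 = 12 from the double-bond units + 0 from the C(phenyl)(+) atom = 12.
A 4n π count (12, n = 3) in a planar conjugated ring means antiaromatic.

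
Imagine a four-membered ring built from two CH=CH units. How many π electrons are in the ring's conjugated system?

4

Every ring atom contributes a p orbital perpendicular to the ring (each doubly-bonded ring atom is sp² with one p-orbital electron), so the π system is cyclic and fully conjugated.
π-electron count: 2 × 2 = 4 from the 2 double-bond units.
(This ring is cyclobutadiene.)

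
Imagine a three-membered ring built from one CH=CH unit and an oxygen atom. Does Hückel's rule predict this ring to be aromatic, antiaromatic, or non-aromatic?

Every ring atom contributes a p orbital perpendicular to the ring (the double-bond atoms are sp², each contributing one p electron; the oxygen donates one lone pair from its p orbital), so the π system is cyclic and fully conjugated.
π-electron count: 1 × 2 = 2 from the double-bond unit + 2 from the O atom = 4.
With 4 = 4·1 π electrons, Hückel's rule classifies the planar ring as antiaromatic.

Antiaromatic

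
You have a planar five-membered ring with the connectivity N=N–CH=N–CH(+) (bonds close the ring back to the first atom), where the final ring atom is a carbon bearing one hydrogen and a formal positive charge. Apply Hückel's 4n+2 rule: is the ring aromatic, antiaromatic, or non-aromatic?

Check conjugation: the double-bond atoms are sp², each contributing one p electron; each =N– nitrogen is pyridine-type (lone pair in the sp² plane, one electron in the p orbital); the carbocation has an empty p orbital — every position has a p orbital, so the cyclic π system is continuous.
Tallying contributions gives 2 × 2 = 4 from the double-bond units + 0 from the CH(+) atom = 4.
4 = 4(1); a planar, fully conjugated 4n system is antiaromatic.

Antiaromatic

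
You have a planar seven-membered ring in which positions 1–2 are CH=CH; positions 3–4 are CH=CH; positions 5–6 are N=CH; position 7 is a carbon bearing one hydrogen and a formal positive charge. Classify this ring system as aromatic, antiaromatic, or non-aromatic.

All ring atoms are sp² and supply a p orbital to the ring (the double-bond atoms are sp², each contributing one p electron; the doubly-bonded nitrogens are pyridine-type — their lone pairs lie in the ring plane, leaving one electron in the p orbital; the carbocation has an empty p orbital); the conjugation is uninterrupted.
Counting π electrons: 3 × 2 = 6 from the double-bond units + 0 from the CH(+) atom = 6.
Since 6 = 4·1 + 2, the ring meets the 4n+2 criterion.

Aromatic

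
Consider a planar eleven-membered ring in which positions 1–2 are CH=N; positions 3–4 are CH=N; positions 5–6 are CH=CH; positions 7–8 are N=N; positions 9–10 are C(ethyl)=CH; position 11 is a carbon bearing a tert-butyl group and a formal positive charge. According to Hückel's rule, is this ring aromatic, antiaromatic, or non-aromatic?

Aromatic

Check conjugation: every atom in a ring double bond is sp² and brings one electron to the p orbital; the doubly-bonded nitrogens are pyridine-type — their lone pairs lie in the ring plane, leaving one electron in the p orbital; the carbocation has an empty p orbital — every position has a p orbital, so the cyclic π system is continuous.
Tallying contributions gives 5 × 2 = 10 from the double-bond units + 0 from the C(tert-butyl)(+) atom = 10.
That gives a 4n+2 count (10, n = 2).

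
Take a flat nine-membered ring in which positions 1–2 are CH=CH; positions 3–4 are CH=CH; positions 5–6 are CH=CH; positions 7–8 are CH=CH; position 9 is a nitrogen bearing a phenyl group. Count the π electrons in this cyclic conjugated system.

10

Check conjugation: every atom in a ring double bond is sp² and brings one electron to the p orbital; the pyrrole-type nitrogen donates its lone pair from the p orbital — every position has a p orbital, so the cyclic π system is continuous.
Adding the contributions, 4 × 2 = 8 from the double-bond units + 2 from the N(phenyl) atom = 10.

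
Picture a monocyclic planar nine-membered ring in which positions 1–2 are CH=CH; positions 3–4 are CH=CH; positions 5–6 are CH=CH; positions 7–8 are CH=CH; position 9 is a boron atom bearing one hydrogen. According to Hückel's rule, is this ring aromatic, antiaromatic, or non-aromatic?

The p orbitals form a continuous loop: every atom in a ring double bond is sp² and brings one electron to the p orbital; the boron has an empty p orbital. The ring is fully conjugated.
Adding the contributions, 4 × 2 = 8 from the double-bond units + 0 from the BH atom = 8.
8 = 4(2); a planar, fully conjugated 4n system is antiaromatic.

Antiaromatic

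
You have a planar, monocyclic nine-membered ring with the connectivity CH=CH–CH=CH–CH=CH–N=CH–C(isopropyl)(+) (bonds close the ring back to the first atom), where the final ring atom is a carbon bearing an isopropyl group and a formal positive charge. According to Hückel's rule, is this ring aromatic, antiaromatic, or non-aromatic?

Antiaromatic

All ring atoms are sp² and supply a p orbital to the ring (each doubly-bonded ring atom is sp² with one p-orbital electron; each =N– nitrogen is pyridine-type (lone pair in the sp² plane, one electron in the p orbital); the carbocation has an empty p orbital); the conjugation is uninterrupted.
Counting π electrons: 4 × 2 = 8 from the double-bond units + 0 from the C(isopropyl)(+) atom = 8.
8 is a 4n count (n = 2), so the planar conjugated ring is antiaromatic.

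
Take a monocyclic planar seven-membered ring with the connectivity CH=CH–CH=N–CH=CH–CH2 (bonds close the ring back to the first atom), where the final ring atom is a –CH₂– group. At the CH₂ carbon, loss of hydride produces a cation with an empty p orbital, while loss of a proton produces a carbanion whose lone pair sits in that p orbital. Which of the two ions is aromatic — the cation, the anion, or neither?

The cation

Both ions have a continuous loop of p orbitals — each ring atom is sp².
Cation: 3 × 2 + 0 = 6 π electrons → 4(1)+2, aromatic.
Anion: 3 × 2 + 2 = 8 π electrons → 4(2), antiaromatic.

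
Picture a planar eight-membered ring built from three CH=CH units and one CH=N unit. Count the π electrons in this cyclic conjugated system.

Every ring atom contributes a p orbital perpendicular to the ring (each doubly-bonded ring atom is sp² with one p-orbital electron; each sp² =N– keeps its lone pair in-plane and puts one electron into the π system), so the π system is cyclic and fully conjugated.
Counting π electrons: 4 × 2 = 8 from the 4 double-bond units.

8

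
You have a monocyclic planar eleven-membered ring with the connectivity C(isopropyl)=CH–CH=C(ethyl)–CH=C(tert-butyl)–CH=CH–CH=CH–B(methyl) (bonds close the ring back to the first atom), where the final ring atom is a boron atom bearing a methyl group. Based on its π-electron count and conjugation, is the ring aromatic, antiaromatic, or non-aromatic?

The p orbitals form a continuous loop: each doubly-bonded ring atom is sp² with one p-orbital electron; the boron has an empty p orbital. The ring is fully conjugated.
Counting π electrons: 5 × 2 = 10 from the double-bond units + 0 from the B(methyl) atom = 10.
10 = 4(2) + 2, which satisfies Hückel's 4n+2 rule.

Aromatic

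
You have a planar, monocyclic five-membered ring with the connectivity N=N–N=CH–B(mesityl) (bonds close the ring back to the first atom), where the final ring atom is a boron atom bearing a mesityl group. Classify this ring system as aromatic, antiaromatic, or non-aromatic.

All ring atoms are sp² and supply a p orbital to the ring (each doubly-bonded ring atom is sp² with one p-orbital electron; each =N– nitrogen is pyridine-type (lone pair in the sp² plane, one electron in the p orbital); the boron has an empty p orbital); the conjugation is uninterrupted.
Tallying contributions gives 2 × 2 = 4 from the double-bond units + 0 from the B(mesityl) atom = 4.
With 4 = 4·1 π electrons, Hückel's rule classifies the planar ring as antiaromatic.

Antiaromatic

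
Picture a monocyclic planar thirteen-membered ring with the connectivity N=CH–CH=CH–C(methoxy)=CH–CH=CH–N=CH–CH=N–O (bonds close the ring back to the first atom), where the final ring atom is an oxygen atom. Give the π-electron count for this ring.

14

Check conjugation: each doubly-bonded ring atom is sp² with one p-orbital electron; each sp² =N– keeps its lone pair in-plane and puts one electron into the π system; the oxygen donates one lone pair from its p orbital — every position has a p orbital, so the cyclic π system is continuous.
Adding the contributions, 6 × 2 = 12 from the double-bond units + 2 from the O atom = 14.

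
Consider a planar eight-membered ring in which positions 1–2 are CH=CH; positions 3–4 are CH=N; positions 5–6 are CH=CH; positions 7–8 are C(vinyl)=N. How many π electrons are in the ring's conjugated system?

The p orbitals form a continuous loop: every atom in a ring double bond is sp² and brings one electron to the p orbital; each sp² =N– keeps its lone pair in-plane and puts one electron into the π system. The ring is fully conjugated.
Counting π electrons: 4 × 2 = 8 from the 4 double-bond units.

8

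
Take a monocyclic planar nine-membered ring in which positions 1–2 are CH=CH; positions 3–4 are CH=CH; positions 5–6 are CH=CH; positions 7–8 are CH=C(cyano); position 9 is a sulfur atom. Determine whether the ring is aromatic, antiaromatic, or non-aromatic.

Aromatic

Check conjugation: the double-bond atoms are sp², each contributing one p electron; the sulfur donates one lone pair from its p orbital — every position has a p orbital, so the cyclic π system is continuous.
Counting π electrons: 4 × 2 = 8 from the double-bond units + 2 from the S atom = 10.
With 10 π electrons (n = 2), the Hückel 4n+2 condition holds.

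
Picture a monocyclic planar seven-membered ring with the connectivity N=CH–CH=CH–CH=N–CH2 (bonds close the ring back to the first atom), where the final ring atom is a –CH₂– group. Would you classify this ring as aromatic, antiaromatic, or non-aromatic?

Non-aromatic

Because the tetrahedral CH₂ carbon is sp³ and has no p orbital in the ring π system at the CH2 position, the π system cannot extend all the way around the ring.
Hückel's rule only applies to fully conjugated rings, so this one is simply non-aromatic.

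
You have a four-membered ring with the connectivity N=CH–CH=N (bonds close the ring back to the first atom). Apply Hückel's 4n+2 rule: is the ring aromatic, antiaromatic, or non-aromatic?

Antiaromatic

The p orbitals form a continuous loop: every atom in a ring double bond is sp² and brings one electron to the p orbital; each sp² =N– keeps its lone pair in-plane and puts one electron into the π system. The ring is fully conjugated.
Tallying contributions gives 2 × 2 = 4 from the 2 double-bond units.
4 is a 4n count (n = 1), so the planar conjugated ring is antiaromatic.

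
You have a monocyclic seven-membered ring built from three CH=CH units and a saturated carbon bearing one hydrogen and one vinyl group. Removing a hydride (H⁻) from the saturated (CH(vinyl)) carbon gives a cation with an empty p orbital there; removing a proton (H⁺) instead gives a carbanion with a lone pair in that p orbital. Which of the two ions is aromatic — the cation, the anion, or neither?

The cation

Both ions have a continuous loop of p orbitals — each ring atom is sp².
Cation: 3 × 2 + 0 = 6 π electrons → 4(1)+2, aromatic.
Anion: 3 × 2 + 2 = 8 π electrons → 4(2), antiaromatic.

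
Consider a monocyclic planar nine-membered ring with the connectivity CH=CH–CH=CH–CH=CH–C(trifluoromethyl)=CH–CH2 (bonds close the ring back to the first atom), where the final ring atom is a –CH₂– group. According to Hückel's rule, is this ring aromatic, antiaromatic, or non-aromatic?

The CH2 carbon is saturated: the tetrahedral CH₂ carbon is sp³ and has no p orbital in the ring π system. Conjugation is not continuous around the ring.
Broken conjugation rules out both aromaticity and antiaromaticity.

Non-aromatic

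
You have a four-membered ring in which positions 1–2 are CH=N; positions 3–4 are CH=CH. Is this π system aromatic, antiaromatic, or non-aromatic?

Antiaromatic

Every ring atom contributes a p orbital perpendicular to the ring (the double-bond atoms are sp², each contributing one p electron; the doubly-bonded nitrogens are pyridine-type — their lone pairs lie in the ring plane, leaving one electron in the p orbital), so the π system is cyclic and fully conjugated.
Counting π electrons: 2 × 2 = 4 from the 2 double-bond units.
4 is a 4n count (n = 1), so the planar conjugated ring is antiaromatic.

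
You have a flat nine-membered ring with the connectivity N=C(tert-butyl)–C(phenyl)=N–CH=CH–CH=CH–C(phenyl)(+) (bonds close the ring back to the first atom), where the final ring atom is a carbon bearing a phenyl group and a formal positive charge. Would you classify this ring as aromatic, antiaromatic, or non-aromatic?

Check conjugation: the double-bond atoms are sp², each contributing one p electron; each sp² =N– keeps its lone pair in-plane and puts one electron into the π system; the carbocation has an empty p orbital — every position has a p orbital, so the cyclic π system is continuous.
Tallying contributions gives 4 × 2 = 8 from the double-bond units + 0 from the C(phenyl)(+) atom = 8.
With 8 = 4·2 π electrons, Hückel's rule classifies the planar ring as antiaromatic.

Antiaromatic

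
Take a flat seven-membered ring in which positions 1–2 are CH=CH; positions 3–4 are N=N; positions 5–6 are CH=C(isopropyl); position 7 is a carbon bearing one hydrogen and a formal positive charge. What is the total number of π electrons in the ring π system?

All ring atoms are sp² and supply a p orbital to the ring (each doubly-bonded ring atom is sp² with one p-orbital electron; each sp² =N– keeps its lone pair in-plane and puts one electron into the π system; the carbocation has an empty p orbital); the conjugation is uninterrupted.
π-electron count: 3 × 2 = 6 from the double-bond units + 0 from the CH(+) atom = 6.

6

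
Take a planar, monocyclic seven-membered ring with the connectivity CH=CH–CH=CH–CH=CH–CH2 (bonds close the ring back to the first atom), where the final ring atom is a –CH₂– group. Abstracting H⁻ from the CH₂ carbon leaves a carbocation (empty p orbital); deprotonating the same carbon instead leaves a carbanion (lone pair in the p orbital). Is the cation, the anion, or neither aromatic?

The cation

In either ion the ring is fully conjugated: every atom, including the new sp² carbon, supplies a p orbital.
Cation: 3 × 2 + 0 = 6 π electrons → 4(1)+2, aromatic.
Anion: 3 × 2 + 2 = 8 π electrons → 4(2), antiaromatic.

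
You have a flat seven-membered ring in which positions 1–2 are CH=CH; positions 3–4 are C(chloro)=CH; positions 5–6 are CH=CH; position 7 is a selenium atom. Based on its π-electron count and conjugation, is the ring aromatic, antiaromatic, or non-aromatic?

Every ring atom contributes a p orbital perpendicular to the ring (each doubly-bonded ring atom is sp² with one p-orbital electron; the selenium donates one lone pair from its p orbital), so the π system is cyclic and fully conjugated.
Counting π electrons: 3 × 2 = 6 from the double-bond units + 2 from the Se atom = 8.
A 4n π count (8, n = 2) in a planar conjugated ring means antiaromatic.

Antiaromatic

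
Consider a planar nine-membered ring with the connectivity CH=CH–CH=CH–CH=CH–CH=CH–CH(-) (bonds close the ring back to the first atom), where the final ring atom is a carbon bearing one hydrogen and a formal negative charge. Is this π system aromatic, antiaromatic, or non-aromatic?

All ring atoms are sp² and supply a p orbital to the ring (the double-bond atoms are sp², each contributing one p electron; the carbanion's lone pair occupies the p orbital); the conjugation is uninterrupted.
Tallying contributions gives 4 × 2 = 8 from the double-bond units + 2 from the CH(-) atom = 10.
10 = 4(2) + 2, which satisfies Hückel's 4n+2 rule.

Aromatic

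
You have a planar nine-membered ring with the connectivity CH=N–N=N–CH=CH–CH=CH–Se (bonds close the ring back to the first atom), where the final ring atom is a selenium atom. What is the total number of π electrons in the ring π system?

Check conjugation: the double-bond atoms are sp², each contributing one p electron; each sp² =N– keeps its lone pair in-plane and puts one electron into the π system; the selenium donates one lone pair from its p orbital — every position has a p orbital, so the cyclic π system is continuous.
Counting π electrons: 4 × 2 = 8 from the double-bond units + 2 from the Se atom = 10.

10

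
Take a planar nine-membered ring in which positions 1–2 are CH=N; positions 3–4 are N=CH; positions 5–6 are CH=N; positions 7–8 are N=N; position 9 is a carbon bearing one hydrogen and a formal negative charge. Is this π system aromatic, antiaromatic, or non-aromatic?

All ring atoms are sp² and supply a p orbital to the ring (the double-bond atoms are sp², each contributing one p electron; each =N– nitrogen is pyridine-type (lone pair in the sp² plane, one electron in the p orbital); the carbanion's lone pair occupies the p orbital); the conjugation is uninterrupted.
Tallying contributions gives 4 × 2 = 8 from the double-bond units + 2 from the CH(-) atom = 10.
With 10 π electrons (n = 2), the Hückel 4n+2 condition holds.

Aromatic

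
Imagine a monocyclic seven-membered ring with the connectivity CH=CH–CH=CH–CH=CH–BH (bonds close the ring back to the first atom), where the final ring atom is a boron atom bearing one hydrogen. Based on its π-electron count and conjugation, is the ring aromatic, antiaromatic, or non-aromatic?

The p orbitals form a continuous loop: each doubly-bonded ring atom is sp² with one p-orbital electron; the boron has an empty p orbital. The ring is fully conjugated.
Counting π electrons: 3 × 2 = 6 from the double-bond units + 0 from the BH atom = 6.
6 = 4(1) + 2, which satisfies Hückel's 4n+2 rule.

Aromatic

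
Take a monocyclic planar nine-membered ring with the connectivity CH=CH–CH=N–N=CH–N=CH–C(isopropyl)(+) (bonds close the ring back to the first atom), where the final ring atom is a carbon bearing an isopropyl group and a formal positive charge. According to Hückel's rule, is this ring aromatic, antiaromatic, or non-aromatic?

Antiaromatic

The p orbitals form a continuous loop: each doubly-bonded ring atom is sp² with one p-orbital electron; each sp² =N– keeps its lone pair in-plane and puts one electron into the π system; the carbocation has an empty p orbital. The ring is fully conjugated.
Counting π electrons: 4 × 2 = 8 from the double-bond units + 0 from the C(isopropyl)(+) atom = 8.
With 8 = 4·2 π electrons, Hückel's rule classifies the planar ring as antiaromatic.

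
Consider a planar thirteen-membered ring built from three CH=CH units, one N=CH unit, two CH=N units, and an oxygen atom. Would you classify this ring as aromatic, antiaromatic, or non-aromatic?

Every ring atom contributes a p orbital perpendicular to the ring (every atom in a ring double bond is sp² and brings one electron to the p orbital; each sp² =N– keeps its lone pair in-plane and puts one electron into the π system; the oxygen donates one lone pair from its p orbital), so the π system is cyclic and fully conjugated.
π-electron count: 6 × 2 = 12 from the double-bond units + 2 from the O atom = 14.
14 = 4(3) + 2, which satisfies Hückel's 4n+2 rule.

Aromatic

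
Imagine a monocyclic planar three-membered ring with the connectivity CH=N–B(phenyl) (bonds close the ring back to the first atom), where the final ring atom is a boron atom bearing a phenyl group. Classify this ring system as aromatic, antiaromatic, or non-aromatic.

Check conjugation: the double-bond atoms are sp², each contributing one p electron; each =N– nitrogen is pyridine-type (lone pair in the sp² plane, one electron in the p orbital); the boron has an empty p orbital — every position has a p orbital, so the cyclic π system is continuous.
Counting π electrons: 1 × 2 = 2 from the double-bond unit + 0 from the B(phenyl) atom = 2.
That gives a 4n+2 count (2, n = 0).

Aromatic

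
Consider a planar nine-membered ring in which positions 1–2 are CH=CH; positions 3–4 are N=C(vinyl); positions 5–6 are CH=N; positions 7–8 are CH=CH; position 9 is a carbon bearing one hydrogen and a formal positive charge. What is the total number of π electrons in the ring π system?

The p orbitals form a continuous loop: the double-bond atoms are sp², each contributing one p electron; each =N– nitrogen is pyridine-type (lone pair in the sp² plane, one electron in the p orbital); the carbocation has an empty p orbital. The ring is fully conjugated.
π-electron count: 4 × 2 = 8 from the double-bond units + 0 from the CH(+) atom = 8.

8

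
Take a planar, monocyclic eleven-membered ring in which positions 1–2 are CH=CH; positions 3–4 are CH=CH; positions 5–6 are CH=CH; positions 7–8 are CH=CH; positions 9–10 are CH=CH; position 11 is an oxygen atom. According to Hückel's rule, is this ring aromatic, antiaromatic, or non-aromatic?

Antiaromatic

Check conjugation: each doubly-bonded ring atom is sp² with one p-orbital electron; the oxygen donates one lone pair from its p orbital — every position has a p orbital, so the cyclic π system is continuous.
Adding the contributions, 5 × 2 = 10 from the double-bond units + 2 from the O atom = 12.
A 4n π count (12, n = 3) in a planar conjugated ring means antiaromatic.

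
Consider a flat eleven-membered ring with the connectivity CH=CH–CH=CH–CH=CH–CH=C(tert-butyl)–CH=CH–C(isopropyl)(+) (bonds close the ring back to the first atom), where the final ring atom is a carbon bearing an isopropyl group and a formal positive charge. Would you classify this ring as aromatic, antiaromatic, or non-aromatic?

The p orbitals form a continuous loop: every atom in a ring double bond is sp² and brings one electron to the p orbital; the carbocation has an empty p orbital. The ring is fully conjugated.
Tallying contributions gives 5 × 2 = 10 from the double-bond units + 0 from the C(isopropyl)(+) atom = 10.
10 = 4(2) + 2, which satisfies Hückel's 4n+2 rule.

Aromatic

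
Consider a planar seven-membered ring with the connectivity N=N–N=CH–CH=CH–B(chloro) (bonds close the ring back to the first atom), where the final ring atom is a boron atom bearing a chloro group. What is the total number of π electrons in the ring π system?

6

The p orbitals form a continuous loop: each doubly-bonded ring atom is sp² with one p-orbital electron; each sp² =N– keeps its lone pair in-plane and puts one electron into the π system; the boron has an empty p orbital. The ring is fully conjugated.
Tallying contributions gives 3 × 2 = 6 from the double-bond units + 0 from the B(chloro) atom = 6.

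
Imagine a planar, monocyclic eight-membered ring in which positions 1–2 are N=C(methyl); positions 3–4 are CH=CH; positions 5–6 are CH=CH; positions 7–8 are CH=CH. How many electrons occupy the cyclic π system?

Check conjugation: each doubly-bonded ring atom is sp² with one p-orbital electron; each sp² =N– keeps its lone pair in-plane and puts one electron into the π system — every position has a p orbital, so the cyclic π system is continuous.
Tallying contributions gives 4 × 2 = 8 from the 4 double-bond units.

8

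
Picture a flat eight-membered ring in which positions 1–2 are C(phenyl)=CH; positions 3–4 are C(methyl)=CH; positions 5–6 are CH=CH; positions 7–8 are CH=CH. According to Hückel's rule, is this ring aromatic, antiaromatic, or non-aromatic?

The p orbitals form a continuous loop: the double-bond atoms are sp², each contributing one p electron. The ring is fully conjugated.
Adding the contributions, 4 × 2 = 8 from the 4 double-bond units.
A 4n π count (8, n = 2) in a planar conjugated ring means antiaromatic.

Antiaromatic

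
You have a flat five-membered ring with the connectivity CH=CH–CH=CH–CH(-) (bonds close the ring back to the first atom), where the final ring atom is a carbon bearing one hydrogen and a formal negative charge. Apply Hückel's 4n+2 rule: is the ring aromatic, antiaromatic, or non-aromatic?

The p orbitals form a continuous loop: every atom in a ring double bond is sp² and brings one electron to the p orbital; the carbanion's lone pair occupies the p orbital. The ring is fully conjugated.
Counting π electrons: 2 × 2 = 4 from the double-bond units + 2 from the CH(-) atom = 6.
That gives a 4n+2 count (6, n = 1).
(The species described is the cyclopentadienyl anion.)

Aromatic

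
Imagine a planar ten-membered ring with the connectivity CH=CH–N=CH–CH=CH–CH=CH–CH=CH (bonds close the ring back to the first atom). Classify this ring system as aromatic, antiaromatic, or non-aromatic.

Aromatic

Check conjugation: each doubly-bonded ring atom is sp² with one p-orbital electron; each =N– nitrogen is pyridine-type (lone pair in the sp² plane, one electron in the p orbital) — every position has a p orbital, so the cyclic π system is continuous.
Adding the contributions, 5 × 2 = 10 from the 5 double-bond units.
Since 10 = 4·2 + 2, the ring meets the 4n+2 criterion.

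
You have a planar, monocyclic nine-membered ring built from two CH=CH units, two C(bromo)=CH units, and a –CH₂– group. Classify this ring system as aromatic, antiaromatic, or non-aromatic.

Because the tetrahedral CH₂ carbon is sp³ and has no p orbital in the ring π system at the CH2 position, the π system cannot extend all the way around the ring.
Broken conjugation rules out both aromaticity and antiaromaticity.

Non-aromatic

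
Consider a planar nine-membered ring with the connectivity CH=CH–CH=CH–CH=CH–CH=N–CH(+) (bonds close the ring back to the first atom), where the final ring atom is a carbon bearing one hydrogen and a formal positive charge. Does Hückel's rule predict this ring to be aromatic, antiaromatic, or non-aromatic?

All ring atoms are sp² and supply a p orbital to the ring (each doubly-bonded ring atom is sp² with one p-orbital electron; the doubly-bonded nitrogens are pyridine-type — their lone pairs lie in the ring plane, leaving one electron in the p orbital; the carbocation has an empty p orbital); the conjugation is uninterrupted.
Counting π electrons: 4 × 2 = 8 from the double-bond units + 0 from the CH(+) atom = 8.
A 4n π count (8, n = 2) in a planar conjugated ring means antiaromatic.

Antiaromatic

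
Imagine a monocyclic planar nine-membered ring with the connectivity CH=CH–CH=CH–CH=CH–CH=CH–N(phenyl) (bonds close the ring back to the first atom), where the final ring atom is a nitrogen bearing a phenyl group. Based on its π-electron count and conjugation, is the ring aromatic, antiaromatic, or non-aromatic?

Aromatic

Check conjugation: every atom in a ring double bond is sp² and brings one electron to the p orbital; the pyrrole-type nitrogen donates its lone pair from the p orbital — every position has a p orbital, so the cyclic π system is continuous.
Tallying contributions gives 4 × 2 = 8 from the double-bond units + 2 from the N(phenyl) atom = 10.
With 10 π electrons (n = 2), the Hückel 4n+2 condition holds.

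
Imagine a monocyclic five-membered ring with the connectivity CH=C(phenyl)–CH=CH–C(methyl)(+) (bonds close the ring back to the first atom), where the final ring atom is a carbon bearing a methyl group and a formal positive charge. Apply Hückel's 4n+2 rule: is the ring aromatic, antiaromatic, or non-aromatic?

Antiaromatic

Check conjugation: the double-bond atoms are sp², each contributing one p electron; the carbocation has an empty p orbital — every position has a p orbital, so the cyclic π system is continuous.
Adding the contributions, 2 × 2 = 4 from the double-bond units + 0 from the C(methyl)(+) atom = 4.
4 = 4(1); a planar, fully conjugated 4n system is antiaromatic.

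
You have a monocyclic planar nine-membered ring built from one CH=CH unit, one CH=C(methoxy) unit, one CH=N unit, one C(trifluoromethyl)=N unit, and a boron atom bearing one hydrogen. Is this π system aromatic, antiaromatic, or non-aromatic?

Every ring atom contributes a p orbital perpendicular to the ring (the double-bond atoms are sp², each contributing one p electron; the doubly-bonded nitrogens are pyridine-type — their lone pairs lie in the ring plane, leaving one electron in the p orbital; the boron has an empty p orbital), so the π system is cyclic and fully conjugated.
Adding the contributions, 4 × 2 = 8 from the double-bond units + 0 from the BH atom = 8.
8 = 4(2); a planar, fully conjugated 4n system is antiaromatic.

Antiaromatic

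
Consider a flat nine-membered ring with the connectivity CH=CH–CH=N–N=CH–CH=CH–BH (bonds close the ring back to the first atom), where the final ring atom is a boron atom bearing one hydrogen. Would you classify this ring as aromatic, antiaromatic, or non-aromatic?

Antiaromatic

Check conjugation: each doubly-bonded ring atom is sp² with one p-orbital electron; the doubly-bonded nitrogens are pyridine-type — their lone pairs lie in the ring plane, leaving one electron in the p orbital; the boron has an empty p orbital — every position has a p orbital, so the cyclic π system is continuous.
Adding the contributions, 4 × 2 = 8 from the double-bond units + 0 from the BH atom = 8.
With 8 = 4·2 π electrons, Hückel's rule classifies the planar ring as antiaromatic.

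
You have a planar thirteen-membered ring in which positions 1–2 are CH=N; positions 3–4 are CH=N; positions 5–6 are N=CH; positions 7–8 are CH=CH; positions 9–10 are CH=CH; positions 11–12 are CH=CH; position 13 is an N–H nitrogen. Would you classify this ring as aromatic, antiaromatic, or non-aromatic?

The p orbitals form a continuous loop: each doubly-bonded ring atom is sp² with one p-orbital electron; each =N– nitrogen is pyridine-type (lone pair in the sp² plane, one electron in the p orbital); the pyrrole-type nitrogen donates its lone pair from the p orbital. The ring is fully conjugated.
π-electron count: 6 × 2 = 12 from the double-bond units + 2 from the NH atom = 14.
Since 14 = 4·3 + 2, the ring meets the 4n+2 criterion.

Aromatic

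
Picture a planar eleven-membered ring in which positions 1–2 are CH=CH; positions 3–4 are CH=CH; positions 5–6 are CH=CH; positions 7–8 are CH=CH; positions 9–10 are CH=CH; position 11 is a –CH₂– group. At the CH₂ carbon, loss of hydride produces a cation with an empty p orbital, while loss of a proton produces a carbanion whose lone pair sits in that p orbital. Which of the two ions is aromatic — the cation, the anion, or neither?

The cation

Both ions have a continuous loop of p orbitals — each ring atom is sp².
Cation: 5 × 2 + 0 = 10 π electrons → 4(2)+2, aromatic.
Anion: 5 × 2 + 2 = 12 π electrons → 4(3), antiaromatic.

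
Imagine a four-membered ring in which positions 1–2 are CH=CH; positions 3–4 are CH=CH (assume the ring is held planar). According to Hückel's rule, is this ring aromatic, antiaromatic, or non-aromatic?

Every ring atom contributes a p orbital perpendicular to the ring (every atom in a ring double bond is sp² and brings one electron to the p orbital), so the π system is cyclic and fully conjugated.
π-electron count: 2 × 2 = 4 from the 2 double-bond units.
4 is a 4n count (n = 1), so the planar conjugated ring is antiaromatic.

Antiaromatic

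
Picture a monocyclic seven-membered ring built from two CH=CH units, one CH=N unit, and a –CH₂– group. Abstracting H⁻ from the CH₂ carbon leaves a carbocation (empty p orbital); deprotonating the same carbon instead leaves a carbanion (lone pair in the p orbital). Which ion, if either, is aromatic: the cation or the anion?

The cation

In either ion the ring is fully conjugated: every atom, including the new sp² carbon, supplies a p orbital.
Cation: 3 × 2 + 0 = 6 π electrons → 4(1)+2, aromatic.
Anion: 3 × 2 + 2 = 8 π electrons → 4(2), antiaromatic.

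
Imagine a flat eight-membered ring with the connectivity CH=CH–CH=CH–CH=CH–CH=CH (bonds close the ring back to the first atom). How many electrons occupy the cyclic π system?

The p orbitals form a continuous loop: each doubly-bonded ring atom is sp² with one p-orbital electron. The ring is fully conjugated.
Adding the contributions, 4 × 2 = 8 from the 4 double-bond units.
(This ring is cyclooctatetraene.)

8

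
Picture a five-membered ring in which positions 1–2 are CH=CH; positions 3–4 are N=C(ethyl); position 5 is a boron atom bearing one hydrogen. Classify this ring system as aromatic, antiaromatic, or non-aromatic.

Check conjugation: every atom in a ring double bond is sp² and brings one electron to the p orbital; each sp² =N– keeps its lone pair in-plane and puts one electron into the π system; the boron has an empty p orbital — every position has a p orbital, so the cyclic π system is continuous.
Adding the contributions, 2 × 2 = 4 from the double-bond units + 0 from the BH atom = 4.
4 is a 4n count (n = 1), so the planar conjugated ring is antiaromatic.

Antiaromatic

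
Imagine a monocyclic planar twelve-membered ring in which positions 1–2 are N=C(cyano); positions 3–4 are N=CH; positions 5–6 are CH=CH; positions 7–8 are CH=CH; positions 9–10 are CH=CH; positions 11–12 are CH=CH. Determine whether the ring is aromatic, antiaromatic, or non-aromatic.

All ring atoms are sp² and supply a p orbital to the ring (the double-bond atoms are sp², each contributing one p electron; the doubly-bonded nitrogens are pyridine-type — their lone pairs lie in the ring plane, leaving one electron in the p orbital); the conjugation is uninterrupted.
Adding the contributions, 6 × 2 = 12 from the 6 double-bond units.
12 is a 4n count (n = 3), so the planar conjugated ring is antiaromatic.

Antiaromatic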